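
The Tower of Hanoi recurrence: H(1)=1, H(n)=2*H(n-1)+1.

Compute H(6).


H(6) = 2 * H(5) + 1
H(5) = 2 * H(4) + 1
H(4) = 2 * H(3) + 1
H(3) = 2 * H(2) + 1
H(2) = 2 * H(1) + 1
H(1) = 1  (base case)
H(2) = 2 * 1 + 1 = 3
H(3) = 2 * 3 + 1 = 7
H(4) = 2 * 7 + 1 = 15
H(5) = 2 * 15 + 1 = 31
H(6) = 2 * 31 + 1 = 63

63


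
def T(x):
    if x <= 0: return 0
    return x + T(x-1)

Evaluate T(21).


T(21)
= 21 + 20 + 19 + 18 + 17 + 16 + 15 + 14 + 13 + 12 + 11 + 10 + 9 + 8 + 7 + 6 + 5 + 4 + 3 + 2 + 1 + T(0)
= 21 + 20 + 19 + 18 + 17 + 16 + 15 + 14 + 13 + 12 + 11 + 10 + 9 + 8 + 7 + 6 + 5 + 4 + 3 + 2 + 1 + 0
= 231

231


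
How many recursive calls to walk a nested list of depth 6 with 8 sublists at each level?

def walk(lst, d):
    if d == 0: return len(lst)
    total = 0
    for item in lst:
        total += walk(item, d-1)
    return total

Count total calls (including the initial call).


At depth 0 (root): 1 call
At depth 1: each of 1 parents calls walk on 8 children = 8 calls
At depth 2: each of 8 parents calls walk on 8 children = 64 calls
At depth 3: each of 64 parents calls walk on 8 children = 512 calls
At depth 4: each of 512 parents calls walk on 8 children = 4096 calls
At depth 5: each of 4096 parents calls walk on 8 children = 32768 calls
At depth 6: each of 32768 parents calls walk on 8 children = 262144 calls
Total: 1 + 8 + 64 + 512 + 4096 + 32768 + 262144 = 299593

299593


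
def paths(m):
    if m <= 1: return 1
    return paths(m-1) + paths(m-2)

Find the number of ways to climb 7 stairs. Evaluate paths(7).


Building up from base cases:
paths(0) = 1
paths(1) = 1
paths(2) = paths(1) + paths(0) = 1 + 1 = 2
paths(3) = paths(2) + paths(1) = 2 + 1 = 3
paths(4) = paths(3) + paths(2) = 3 + 2 = 5
paths(5) = paths(4) + paths(3) = 5 + 3 = 8
paths(6) = paths(5) + paths(4) = 8 + 5 = 13
paths(7) = paths(6) + paths(5) = 13 + 8 = 21

21


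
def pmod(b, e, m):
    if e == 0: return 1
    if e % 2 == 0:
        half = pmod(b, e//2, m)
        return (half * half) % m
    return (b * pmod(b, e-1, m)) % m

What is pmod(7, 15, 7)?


pmod(7, 15, 7): e is odd, compute pmod(7, 14, 7)
  pmod(7, 14, 7): e is even, compute pmod(7, 7, 7)
    pmod(7, 7, 7): e is odd, compute pmod(7, 6, 7)
      pmod(7, 6, 7): e is even, compute pmod(7, 3, 7)
        pmod(7, 3, 7): e is odd, compute pmod(7, 2, 7)
          pmod(7, 2, 7): e is even, compute pmod(7, 1, 7)
          pmod(7, 1, 7): e is odd, compute pmod(7, 0, 7)
          pmod(7, 0, 7) = 1
          (7 * 1) % 7 = 0
          half=0, (0*0) % 7 = 0
        (7 * 0) % 7 = 0
      half=0, (0*0) % 7 = 0
    (7 * 0) % 7 = 0
  half=0, (0*0) % 7 = 0
(7 * 0) % 7 = 0

0


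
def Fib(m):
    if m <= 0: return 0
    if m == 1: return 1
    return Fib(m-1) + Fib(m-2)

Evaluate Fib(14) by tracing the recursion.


Computing Fib(14) bottom-up:
Fib(0) = 0
Fib(1) = 1
Fib(2) = Fib(1) + Fib(0) = 1 + 0 = 1
Fib(3) = Fib(2) + Fib(1) = 1 + 1 = 2
Fib(4) = Fib(3) + Fib(2) = 2 + 1 = 3
Fib(5) = Fib(4) + Fib(3) = 3 + 2 = 5
Fib(6) = Fib(5) + Fib(4) = 5 + 3 = 8
Fib(7) = Fib(6) + Fib(5) = 8 + 5 = 13
Fib(8) = Fib(7) + Fib(6) = 13 + 8 = 21
Fib(9) = Fib(8) + Fib(7) = 21 + 13 = 34
Fib(10) = Fib(9) + Fib(8) = 34 + 21 = 55
Fib(11) = Fib(10) + Fib(9) = 55 + 34 = 89
Fib(12) = Fib(11) + Fib(10) = 89 + 55 = 144
Fib(13) = Fib(12) + Fib(11) = 144 + 89 = 233
Fib(14) = Fib(13) + Fib(12) = 233 + 144 = 377

377


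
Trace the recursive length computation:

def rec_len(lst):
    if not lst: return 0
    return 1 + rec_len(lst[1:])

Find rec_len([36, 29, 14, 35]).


rec_len([36, 29, 14, 35]) = 1 + rec_len([29, 14, 35])
rec_len([29, 14, 35]) = 1 + rec_len([14, 35])
rec_len([14, 35]) = 1 + rec_len([35])
rec_len([35]) = 1 + rec_len([])
rec_len([]) = 0  (base case)
Unwinding: 1 + 1 + 1 + 1 + 0 = 4

4


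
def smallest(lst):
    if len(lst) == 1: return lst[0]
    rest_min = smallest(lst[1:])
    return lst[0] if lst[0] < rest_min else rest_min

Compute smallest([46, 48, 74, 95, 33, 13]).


smallest([46, 48, 74, 95, 33, 13]): compare 46 with smallest([48, 74, 95, 33, 13])
smallest([48, 74, 95, 33, 13]): compare 48 with smallest([74, 95, 33, 13])
smallest([74, 95, 33, 13]): compare 74 with smallest([95, 33, 13])
smallest([95, 33, 13]): compare 95 with smallest([33, 13])
smallest([33, 13]): compare 33 with smallest([13])
smallest([13]) = 13  (base case)
Compare 33 with 13 -> 13
Compare 95 with 13 -> 13
Compare 74 with 13 -> 13
Compare 48 with 13 -> 13
Compare 46 with 13 -> 13

13


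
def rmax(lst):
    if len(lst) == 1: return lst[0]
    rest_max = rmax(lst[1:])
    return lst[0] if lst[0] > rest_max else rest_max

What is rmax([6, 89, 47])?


rmax([6, 89, 47]): compare 6 with rmax([89, 47])
rmax([89, 47]): compare 89 with rmax([47])
rmax([47]) = 47  (base case)
Compare 89 with 47 -> 89
Compare 6 with 89 -> 89

89


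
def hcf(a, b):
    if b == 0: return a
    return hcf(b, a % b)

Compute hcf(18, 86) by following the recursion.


hcf(18, 86) = hcf(86, 18)
hcf(86, 18) = hcf(18, 14)
hcf(18, 14) = hcf(14, 4)
hcf(14, 4) = hcf(4, 2)
hcf(4, 2) = hcf(2, 0)
hcf(2, 0) = 2  (base case)

2


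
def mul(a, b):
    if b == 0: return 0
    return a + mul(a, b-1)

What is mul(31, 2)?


mul(31, 2) = 31 + mul(31, 1)
mul(31, 1) = 31 + mul(31, 0)
mul(31, 0) = 0  (base case)
Total: 31 + 31 + 0 = 62

62


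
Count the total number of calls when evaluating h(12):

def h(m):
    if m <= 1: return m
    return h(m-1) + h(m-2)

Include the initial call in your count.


Let C(n) = total calls for h(n)
C(0) = 1, C(1) = 1
C(2) = 1 + C(1) + C(0) = 1 + 1 + 1 = 3
C(3) = 1 + C(2) + C(1) = 1 + 3 + 1 = 5
C(4) = 1 + C(3) + C(2) = 1 + 5 + 3 = 9
C(5) = 1 + C(4) + C(3) = 1 + 9 + 5 = 15
C(6) = 1 + C(5) + C(4) = 1 + 15 + 9 = 25
C(7) = 1 + C(6) + C(5) = 1 + 25 + 15 = 41
C(8) = 1 + C(7) + C(6) = 1 + 41 + 25 = 67
C(9) = 1 + C(8) + C(7) = 1 + 67 + 41 = 109
C(10) = 1 + C(9) + C(8) = 1 + 109 + 67 = 177
C(11) = 1 + C(10) + C(9) = 1 + 177 + 109 = 287
C(12) = 1 + C(11) + C(10) = 1 + 287 + 177 = 465

465


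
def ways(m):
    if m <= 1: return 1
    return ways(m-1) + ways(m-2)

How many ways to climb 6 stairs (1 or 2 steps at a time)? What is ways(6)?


Building up from base cases:
ways(0) = 1
ways(1) = 1
ways(2) = ways(1) + ways(0) = 1 + 1 = 2
ways(3) = ways(2) + ways(1) = 2 + 1 = 3
ways(4) = ways(3) + ways(2) = 3 + 2 = 5
ways(5) = ways(4) + ways(3) = 5 + 3 = 8
ways(6) = ways(5) + ways(4) = 8 + 5 = 13

13


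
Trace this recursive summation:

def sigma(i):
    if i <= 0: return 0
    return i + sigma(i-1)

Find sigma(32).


sigma(32)
= 32 + 31 + 30 + 29 + 28 + 27 + 26 + 25 + 24 + 23 + 22 + 21 + 20 + 19 + 18 + 17 + 16 + 15 + 14 + 13 + 12 + 11 + 10 + 9 + 8 + 7 + 6 + 5 + 4 + 3 + 2 + 1 + sigma(0)
= 32 + 31 + 30 + 29 + 28 + 27 + 26 + 25 + 24 + 23 + 22 + 21 + 20 + 19 + 18 + 17 + 16 + 15 + 14 + 13 + 12 + 11 + 10 + 9 + 8 + 7 + 6 + 5 + 4 + 3 + 2 + 1 + 0
= 528

528


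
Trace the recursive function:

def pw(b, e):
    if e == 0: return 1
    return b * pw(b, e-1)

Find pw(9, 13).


pw(9, 13)
= 9 * pw(9, 12)
= 9 * 9 * pw(9, 11)
= 9 * 9 * 9 * pw(9, 10)
= 9 * 9 * 9 * 9 * pw(9, 9)
= 9 * 9 * 9 * 9 * 9 * pw(9, 8)
= 9 * 9 * 9 * 9 * 9 * 9 * pw(9, 7)
= 9 * 9 * 9 * 9 * 9 * 9 * 9 * pw(9, 6)
= 9 * 9 * 9 * 9 * 9 * 9 * 9 * 9 * pw(9, 5)
= 9 * 9 * 9 * 9 * 9 * 9 * 9 * 9 * 9 * pw(9, 4)
= 9 * 9 * 9 * 9 * 9 * 9 * 9 * 9 * 9 * 9 * pw(9, 3)
= 9 * 9 * 9 * 9 * 9 * 9 * 9 * 9 * 9 * 9 * 9 * pw(9, 2)
= 9 * 9 * 9 * 9 * 9 * 9 * 9 * 9 * 9 * 9 * 9 * 9 * pw(9, 1)
= 9 * 9 * 9 * 9 * 9 * 9 * 9 * 9 * 9 * 9 * 9 * 9 * 9 * pw(9, 0)
= 9 * 9 * 9 * 9 * 9 * 9 * 9 * 9 * 9 * 9 * 9 * 9 * 9 * 1
= 2541865828329

2541865828329


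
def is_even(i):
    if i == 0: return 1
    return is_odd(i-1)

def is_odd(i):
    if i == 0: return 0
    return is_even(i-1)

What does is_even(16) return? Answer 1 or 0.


is_even(16) = is_odd(15)
is_odd(15) = is_even(14)
is_even(14) = is_odd(13)
is_odd(13) = is_even(12)
is_even(12) = is_odd(11)
is_odd(11) = is_even(10)
is_even(10) = is_odd(9)
is_odd(9) = is_even(8)
is_even(8) = is_odd(7)
is_odd(7) = is_even(6)
is_even(6) = is_odd(5)
is_odd(5) = is_even(4)
is_even(4) = is_odd(3)
is_odd(3) = is_even(2)
is_even(2) = is_odd(1)
is_odd(1) = is_even(0)
is_even(0) = 1  (base case)
Result: 1

1


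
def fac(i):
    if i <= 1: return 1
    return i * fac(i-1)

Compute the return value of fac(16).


fac(16)
= 16 * fac(15)
= 16 * 15 * fac(14)
= 16 * 15 * 14 * fac(13)
= 16 * 15 * 14 * 13 * fac(12)
= 16 * 15 * 14 * 13 * 12 * fac(11)
= 16 * 15 * 14 * 13 * 12 * 11 * fac(10)
= 16 * 15 * 14 * 13 * 12 * 11 * 10 * fac(9)
= 16 * 15 * 14 * 13 * 12 * 11 * 10 * 9 * fac(8)
= 16 * 15 * 14 * 13 * 12 * 11 * 10 * 9 * 8 * fac(7)
= 16 * 15 * 14 * 13 * 12 * 11 * 10 * 9 * 8 * 7 * fac(6)
= 16 * 15 * 14 * 13 * 12 * 11 * 10 * 9 * 8 * 7 * 6 * fac(5)
= 16 * 15 * 14 * 13 * 12 * 11 * 10 * 9 * 8 * 7 * 6 * 5 * fac(4)
= 16 * 15 * 14 * 13 * 12 * 11 * 10 * 9 * 8 * 7 * 6 * 5 * 4 * fac(3)
= 16 * 15 * 14 * 13 * 12 * 11 * 10 * 9 * 8 * 7 * 6 * 5 * 4 * 3 * fac(2)
= 16 * 15 * 14 * 13 * 12 * 11 * 10 * 9 * 8 * 7 * 6 * 5 * 4 * 3 * 2 * fac(1)
= 16 * 15 * 14 * 13 * 12 * 11 * 10 * 9 * 8 * 7 * 6 * 5 * 4 * 3 * 2 * 1
= 20922789888000

20922789888000


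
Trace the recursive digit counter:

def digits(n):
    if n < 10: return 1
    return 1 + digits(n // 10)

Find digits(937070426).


digits(937070426) = 1 + digits(93707042)
digits(93707042) = 1 + digits(9370704)
digits(9370704) = 1 + digits(937070)
digits(937070) = 1 + digits(93707)
digits(93707) = 1 + digits(9370)
digits(9370) = 1 + digits(937)
digits(937) = 1 + digits(93)
digits(93) = 1 + digits(9)
digits(9) = 1  (base case: 9 < 10)
Unwinding: 1 + 1 + 1 + 1 + 1 + 1 + 1 + 1 + 1 = 9

9


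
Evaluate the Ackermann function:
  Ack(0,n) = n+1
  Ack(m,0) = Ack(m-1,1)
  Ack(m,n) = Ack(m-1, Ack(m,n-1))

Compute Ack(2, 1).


Ack(2, 1) = Ack(1, Ack(2, 0))
  Ack(2, 0) = Ack(1, 1)
    Ack(1, 1) = Ack(0, Ack(1, 0))
      Ack(1, 0) = Ack(0, 1)
        Ack(0, 1) = 2
      = Ack(0, 2)
      Ack(0, 2) = 3
  = Ack(1, 3)
  Ack(1, 3) = Ack(0, Ack(1, 2))
    Ack(1, 2) = Ack(0, Ack(1, 1))
      Ack(1, 1) = Ack(0, Ack(1, 0))
        Ack(1, 0) = Ack(0, 1)
          Ack(0, 1) = 2
        = Ack(0, 2)
        Ack(0, 2) = 3
      = Ack(0, 3)
      Ack(0, 3) = 4
    = Ack(0, 4)
    Ack(0, 4) = 5
Result: Ack(2, 1) = 5

5


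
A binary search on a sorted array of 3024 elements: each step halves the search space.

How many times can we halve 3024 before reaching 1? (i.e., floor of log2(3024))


3024 / 2 = 1512
1512 / 2 = 756
756 / 2 = 378
378 / 2 = 189
189 / 2 = 94
94 / 2 = 47
47 / 2 = 23
23 / 2 = 11
11 / 2 = 5
5 / 2 = 2
2 / 2 = 1
Reached 1 after 11 halvings

11


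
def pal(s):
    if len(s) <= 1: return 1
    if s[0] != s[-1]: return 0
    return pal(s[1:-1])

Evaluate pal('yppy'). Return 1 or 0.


pal('yppy'): s[0]='y' == s[-1]='y' -> check pal('pp')
pal('pp'): s[0]='p' == s[-1]='p' -> check pal('')
pal(''): len <= 1 -> return 1  (base case)
Result: 1 (palindrome)

1


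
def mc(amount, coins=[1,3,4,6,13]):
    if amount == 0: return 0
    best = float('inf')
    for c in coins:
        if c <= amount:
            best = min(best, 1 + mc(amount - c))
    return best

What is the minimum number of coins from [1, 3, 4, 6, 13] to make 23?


Building up with DP:
mc(0) = 0
mc(1) = min(1+mc(0)=1+0=1) = 1
mc(2) = min(1+mc(1)=1+1=2) = 2
mc(3) = min(1+mc(2)=1+2=3, 1+mc(0)=1+0=1) = 1
mc(4) = min(1+mc(3)=1+1=2, 1+mc(1)=1+1=2, 1+mc(0)=1+0=1) = 1
mc(5) = min(1+mc(4)=1+1=2, 1+mc(2)=1+2=3, 1+mc(1)=1+1=2) = 2
mc(6) = min(1+mc(5)=1+2=3, 1+mc(3)=1+1=2, 1+mc(2)=1+2=3, 1+mc(0)=1+0=1) = 1
mc(7) = min(1+mc(6)=1+1=2, 1+mc(4)=1+1=2, 1+mc(3)=1+1=2, 1+mc(1)=1+1=2) = 2
mc(8) = min(1+mc(7)=1+2=3, 1+mc(5)=1+2=3, 1+mc(4)=1+1=2, 1+mc(2)=1+2=3) = 2
mc(9) = min(1+mc(8)=1+2=3, 1+mc(6)=1+1=2, 1+mc(5)=1+2=3, 1+mc(3)=1+1=2) = 2
mc(10) = min(1+mc(9)=1+2=3, 1+mc(7)=1+2=3, 1+mc(6)=1+1=2, 1+mc(4)=1+1=2) = 2
mc(11) = min(1+mc(10)=1+2=3, 1+mc(8)=1+2=3, 1+mc(7)=1+2=3, 1+mc(5)=1+2=3) = 3
mc(12) = min(1+mc(11)=1+3=4, 1+mc(9)=1+2=3, 1+mc(8)=1+2=3, 1+mc(6)=1+1=2) = 2
mc(13) = min(1+mc(12)=1+2=3, 1+mc(10)=1+2=3, 1+mc(9)=1+2=3, 1+mc(7)=1+2=3, 1+mc(0)=1+0=1) = 1
mc(14) = min(1+mc(13)=1+1=2, 1+mc(11)=1+3=4, 1+mc(10)=1+2=3, 1+mc(8)=1+2=3, 1+mc(1)=1+1=2) = 2
mc(15) = min(1+mc(14)=1+2=3, 1+mc(12)=1+2=3, 1+mc(11)=1+3=4, 1+mc(9)=1+2=3, 1+mc(2)=1+2=3) = 3
mc(16) = min(1+mc(15)=1+3=4, 1+mc(13)=1+1=2, 1+mc(12)=1+2=3, 1+mc(10)=1+2=3, 1+mc(3)=1+1=2) = 2
mc(17) = min(1+mc(16)=1+2=3, 1+mc(14)=1+2=3, 1+mc(13)=1+1=2, 1+mc(11)=1+3=4, 1+mc(4)=1+1=2) = 2
mc(18) = min(1+mc(17)=1+2=3, 1+mc(15)=1+3=4, 1+mc(14)=1+2=3, 1+mc(12)=1+2=3, 1+mc(5)=1+2=3) = 3
mc(19) = min(1+mc(18)=1+3=4, 1+mc(16)=1+2=3, 1+mc(15)=1+3=4, 1+mc(13)=1+1=2, 1+mc(6)=1+1=2) = 2
mc(20) = min(1+mc(19)=1+2=3, 1+mc(17)=1+2=3, 1+mc(16)=1+2=3, 1+mc(14)=1+2=3, 1+mc(7)=1+2=3) = 3
mc(21) = min(1+mc(20)=1+3=4, 1+mc(18)=1+3=4, 1+mc(17)=1+2=3, 1+mc(15)=1+3=4, 1+mc(8)=1+2=3) = 3
mc(22) = min(1+mc(21)=1+3=4, 1+mc(19)=1+2=3, 1+mc(18)=1+3=4, 1+mc(16)=1+2=3, 1+mc(9)=1+2=3) = 3
mc(23) = min(1+mc(22)=1+3=4, 1+mc(20)=1+3=4, 1+mc(19)=1+2=3, 1+mc(17)=1+2=3, 1+mc(10)=1+2=3) = 3

3


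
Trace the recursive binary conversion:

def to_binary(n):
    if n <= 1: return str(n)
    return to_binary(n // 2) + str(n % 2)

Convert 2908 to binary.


to_binary(2908) = to_binary(1454) + '0'
to_binary(1454) = to_binary(727) + '0'
to_binary(727) = to_binary(363) + '1'
to_binary(363) = to_binary(181) + '1'
to_binary(181) = to_binary(90) + '1'
to_binary(90) = to_binary(45) + '0'
to_binary(45) = to_binary(22) + '1'
to_binary(22) = to_binary(11) + '0'
to_binary(11) = to_binary(5) + '1'
to_binary(5) = to_binary(2) + '1'
to_binary(2) = to_binary(1) + '0'
to_binary(1) = '1'  (base case)
Concatenating: '1' + '0' + '1' + '1' + '0' + '1' + '0' + '1' + '1' + '1' + '0' + '0' = '101101011100'

101101011100


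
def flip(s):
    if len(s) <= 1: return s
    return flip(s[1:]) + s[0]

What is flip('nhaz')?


flip('nhaz') = flip('haz') + 'n'
flip('haz') = flip('az') + 'h'
flip('az') = flip('z') + 'a'
flip('z') = 'z'  (base case)
Concatenating: 'z' + 'a' + 'h' + 'n' = 'zahn'

zahn


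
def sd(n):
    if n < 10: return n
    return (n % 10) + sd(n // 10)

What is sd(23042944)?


sd(23042944) = 4 + sd(2304294)
sd(2304294) = 4 + sd(230429)
sd(230429) = 9 + sd(23042)
sd(23042) = 2 + sd(2304)
sd(2304) = 4 + sd(230)
sd(230) = 0 + sd(23)
sd(23) = 3 + sd(2)
sd(2) = 2  (base case)
Total: 4 + 4 + 9 + 2 + 4 + 0 + 3 + 2 = 28

28


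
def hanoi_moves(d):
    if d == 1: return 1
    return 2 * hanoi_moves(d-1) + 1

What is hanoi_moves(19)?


hanoi_moves(19) = 2 * hanoi_moves(18) + 1
hanoi_moves(18) = 2 * hanoi_moves(17) + 1
hanoi_moves(17) = 2 * hanoi_moves(16) + 1
hanoi_moves(16) = 2 * hanoi_moves(15) + 1
hanoi_moves(15) = 2 * hanoi_moves(14) + 1
hanoi_moves(14) = 2 * hanoi_moves(13) + 1
hanoi_moves(13) = 2 * hanoi_moves(12) + 1
hanoi_moves(12) = 2 * hanoi_moves(11) + 1
hanoi_moves(11) = 2 * hanoi_moves(10) + 1
hanoi_moves(10) = 2 * hanoi_moves(9) + 1
hanoi_moves(9) = 2 * hanoi_moves(8) + 1
hanoi_moves(8) = 2 * hanoi_moves(7) + 1
hanoi_moves(7) = 2 * hanoi_moves(6) + 1
hanoi_moves(6) = 2 * hanoi_moves(5) + 1
hanoi_moves(5) = 2 * hanoi_moves(4) + 1
hanoi_moves(4) = 2 * hanoi_moves(3) + 1
hanoi_moves(3) = 2 * hanoi_moves(2) + 1
hanoi_moves(2) = 2 * hanoi_moves(1) + 1
hanoi_moves(1) = 1  (base case)
hanoi_moves(2) = 2 * 1 + 1 = 3
hanoi_moves(3) = 2 * 3 + 1 = 7
hanoi_moves(4) = 2 * 7 + 1 = 15
hanoi_moves(5) = 2 * 15 + 1 = 31
hanoi_moves(6) = 2 * 31 + 1 = 63
hanoi_moves(7) = 2 * 63 + 1 = 127
hanoi_moves(8) = 2 * 127 + 1 = 255
hanoi_moves(9) = 2 * 255 + 1 = 511
hanoi_moves(10) = 2 * 511 + 1 = 1023
hanoi_moves(11) = 2 * 1023 + 1 = 2047
hanoi_moves(12) = 2 * 2047 + 1 = 4095
hanoi_moves(13) = 2 * 4095 + 1 = 8191
hanoi_moves(14) = 2 * 8191 + 1 = 16383
hanoi_moves(15) = 2 * 16383 + 1 = 32767
hanoi_moves(16) = 2 * 32767 + 1 = 65535
hanoi_moves(17) = 2 * 65535 + 1 = 131071
hanoi_moves(18) = 2 * 131071 + 1 = 262143
hanoi_moves(19) = 2 * 262143 + 1 = 524287

524287


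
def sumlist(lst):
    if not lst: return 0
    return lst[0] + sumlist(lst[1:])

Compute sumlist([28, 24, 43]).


sumlist([28, 24, 43]) = 28 + sumlist([24, 43])
sumlist([24, 43]) = 24 + sumlist([43])
sumlist([43]) = 43 + sumlist([])
sumlist([]) = 0  (base case)
Total: 28 + 24 + 43 + 0 = 95

95


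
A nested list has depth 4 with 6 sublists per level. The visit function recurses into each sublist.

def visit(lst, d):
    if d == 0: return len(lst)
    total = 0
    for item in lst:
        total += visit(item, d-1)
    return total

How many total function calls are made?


At depth 0 (root): 1 call
At depth 1: each of 1 parents calls visit on 6 children = 6 calls
At depth 2: each of 6 parents calls visit on 6 children = 36 calls
At depth 3: each of 36 parents calls visit on 6 children = 216 calls
At depth 4: each of 216 parents calls visit on 6 children = 1296 calls
Total: 1 + 6 + 36 + 216 + 1296 = 1555

1555


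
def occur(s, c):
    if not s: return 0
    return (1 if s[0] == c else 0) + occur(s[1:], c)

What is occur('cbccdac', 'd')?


s[0]='c' != 'd' -> 0
s[0]='b' != 'd' -> 0
s[0]='c' != 'd' -> 0
s[0]='c' != 'd' -> 0
s[0]='d' == 'd' -> 1
s[0]='a' != 'd' -> 0
s[0]='c' != 'd' -> 0
Sum: 0 + 0 + 0 + 0 + 1 + 0 + 0 = 1

1


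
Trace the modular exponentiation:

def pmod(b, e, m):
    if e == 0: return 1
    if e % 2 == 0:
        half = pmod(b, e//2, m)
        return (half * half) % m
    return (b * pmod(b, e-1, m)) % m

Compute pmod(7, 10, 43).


pmod(7, 10, 43): e is even, compute pmod(7, 5, 43)
  pmod(7, 5, 43): e is odd, compute pmod(7, 4, 43)
    pmod(7, 4, 43): e is even, compute pmod(7, 2, 43)
      pmod(7, 2, 43): e is even, compute pmod(7, 1, 43)
        pmod(7, 1, 43): e is odd, compute pmod(7, 0, 43)
          pmod(7, 0, 43) = 1
        (7 * 1) % 43 = 7
      half=7, (7*7) % 43 = 6
    half=6, (6*6) % 43 = 36
  (7 * 36) % 43 = 37
half=37, (37*37) % 43 = 36

36


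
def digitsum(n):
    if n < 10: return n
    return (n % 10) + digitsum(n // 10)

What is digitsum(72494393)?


digitsum(72494393) = 3 + digitsum(7249439)
digitsum(7249439) = 9 + digitsum(724943)
digitsum(724943) = 3 + digitsum(72494)
digitsum(72494) = 4 + digitsum(7249)
digitsum(7249) = 9 + digitsum(724)
digitsum(724) = 4 + digitsum(72)
digitsum(72) = 2 + digitsum(7)
digitsum(7) = 7  (base case)
Total: 3 + 9 + 3 + 4 + 9 + 4 + 2 + 7 = 41

41


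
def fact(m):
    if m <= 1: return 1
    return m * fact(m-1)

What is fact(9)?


fact(9)
= 9 * fact(8)
= 9 * 8 * fact(7)
= 9 * 8 * 7 * fact(6)
= 9 * 8 * 7 * 6 * fact(5)
= 9 * 8 * 7 * 6 * 5 * fact(4)
= 9 * 8 * 7 * 6 * 5 * 4 * fact(3)
= 9 * 8 * 7 * 6 * 5 * 4 * 3 * fact(2)
= 9 * 8 * 7 * 6 * 5 * 4 * 3 * 2 * fact(1)
= 9 * 8 * 7 * 6 * 5 * 4 * 3 * 2 * 1
= 362880

362880


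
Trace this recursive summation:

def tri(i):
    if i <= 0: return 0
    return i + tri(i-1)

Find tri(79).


tri(79)
= 79 + 78 + 77 + 76 + 75 + 74 + 73 + 72 + 71 + 70 + 69 + 68 + 67 + 66 + 65 + 64 + 63 + 62 + 61 + 60 + 59 + 58 + 57 + 56 + 55 + 54 + 53 + 52 + 51 + 50 + 49 + 48 + 47 + 46 + 45 + 44 + 43 + 42 + 41 + 40 + 39 + 38 + 37 + 36 + 35 + 34 + 33 + 32 + 31 + 30 + 29 + 28 + 27 + 26 + 25 + 24 + 23 + 22 + 21 + 20 + 19 + 18 + 17 + 16 + 15 + 14 + 13 + 12 + 11 + 10 + 9 + 8 + 7 + 6 + 5 + 4 + 3 + 2 + 1 + tri(0)
= 79 + 78 + 77 + 76 + 75 + 74 + 73 + 72 + 71 + 70 + 69 + 68 + 67 + 66 + 65 + 64 + 63 + 62 + 61 + 60 + 59 + 58 + 57 + 56 + 55 + 54 + 53 + 52 + 51 + 50 + 49 + 48 + 47 + 46 + 45 + 44 + 43 + 42 + 41 + 40 + 39 + 38 + 37 + 36 + 35 + 34 + 33 + 32 + 31 + 30 + 29 + 28 + 27 + 26 + 25 + 24 + 23 + 22 + 21 + 20 + 19 + 18 + 17 + 16 + 15 + 14 + 13 + 12 + 11 + 10 + 9 + 8 + 7 + 6 + 5 + 4 + 3 + 2 + 1 + 0
= 3160

3160


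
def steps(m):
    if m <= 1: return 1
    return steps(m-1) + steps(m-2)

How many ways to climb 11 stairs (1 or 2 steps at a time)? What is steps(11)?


Building up from base cases:
steps(0) = 1
steps(1) = 1
steps(2) = steps(1) + steps(0) = 1 + 1 = 2
steps(3) = steps(2) + steps(1) = 2 + 1 = 3
steps(4) = steps(3) + steps(2) = 3 + 2 = 5
steps(5) = steps(4) + steps(3) = 5 + 3 = 8
steps(6) = steps(5) + steps(4) = 8 + 5 = 13
steps(7) = steps(6) + steps(5) = 13 + 8 = 21
steps(8) = steps(7) + steps(6) = 21 + 13 = 34
steps(9) = steps(8) + steps(7) = 34 + 21 = 55
steps(10) = steps(9) + steps(8) = 55 + 34 = 89
steps(11) = steps(10) + steps(9) = 89 + 55 = 144

144


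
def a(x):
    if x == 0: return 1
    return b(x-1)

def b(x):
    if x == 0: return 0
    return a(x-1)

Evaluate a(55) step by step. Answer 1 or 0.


a(55) = b(54)
b(54) = a(53)
a(53) = b(52)
b(52) = a(51)
a(51) = b(50)
b(50) = a(49)
a(49) = b(48)
b(48) = a(47)
a(47) = b(46)
b(46) = a(45)
a(45) = b(44)
b(44) = a(43)
a(43) = b(42)
b(42) = a(41)
a(41) = b(40)
b(40) = a(39)
a(39) = b(38)
b(38) = a(37)
a(37) = b(36)
b(36) = a(35)
a(35) = b(34)
b(34) = a(33)
a(33) = b(32)
b(32) = a(31)
a(31) = b(30)
b(30) = a(29)
a(29) = b(28)
b(28) = a(27)
a(27) = b(26)
b(26) = a(25)
a(25) = b(24)
b(24) = a(23)
a(23) = b(22)
b(22) = a(21)
a(21) = b(20)
b(20) = a(19)
a(19) = b(18)
b(18) = a(17)
a(17) = b(16)
b(16) = a(15)
a(15) = b(14)
b(14) = a(13)
a(13) = b(12)
b(12) = a(11)
a(11) = b(10)
b(10) = a(9)
a(9) = b(8)
b(8) = a(7)
a(7) = b(6)
b(6) = a(5)
a(5) = b(4)
b(4) = a(3)
a(3) = b(2)
b(2) = a(1)
a(1) = b(0)
b(0) = 0  (base case)
Result: 0

0


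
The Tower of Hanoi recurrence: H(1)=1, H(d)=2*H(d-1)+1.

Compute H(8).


H(8) = 2 * H(7) + 1
H(7) = 2 * H(6) + 1
H(6) = 2 * H(5) + 1
H(5) = 2 * H(4) + 1
H(4) = 2 * H(3) + 1
H(3) = 2 * H(2) + 1
H(2) = 2 * H(1) + 1
H(1) = 1  (base case)
H(2) = 2 * 1 + 1 = 3
H(3) = 2 * 3 + 1 = 7
H(4) = 2 * 7 + 1 = 15
H(5) = 2 * 15 + 1 = 31
H(6) = 2 * 31 + 1 = 63
H(7) = 2 * 63 + 1 = 127
H(8) = 2 * 127 + 1 = 255

255


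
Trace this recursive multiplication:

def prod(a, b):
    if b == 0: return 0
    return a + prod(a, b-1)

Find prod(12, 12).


prod(12, 12) = 12 + prod(12, 11)
prod(12, 11) = 12 + prod(12, 10)
prod(12, 10) = 12 + prod(12, 9)
prod(12, 9) = 12 + prod(12, 8)
prod(12, 8) = 12 + prod(12, 7)
prod(12, 7) = 12 + prod(12, 6)
prod(12, 6) = 12 + prod(12, 5)
prod(12, 5) = 12 + prod(12, 4)
prod(12, 4) = 12 + prod(12, 3)
prod(12, 3) = 12 + prod(12, 2)
prod(12, 2) = 12 + prod(12, 1)
prod(12, 1) = 12 + prod(12, 0)
prod(12, 0) = 0  (base case)
Total: 12 + 12 + 12 + 12 + 12 + 12 + 12 + 12 + 12 + 12 + 12 + 12 + 0 = 144

144


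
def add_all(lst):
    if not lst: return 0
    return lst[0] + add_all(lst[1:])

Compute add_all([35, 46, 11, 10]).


add_all([35, 46, 11, 10]) = 35 + add_all([46, 11, 10])
add_all([46, 11, 10]) = 46 + add_all([11, 10])
add_all([11, 10]) = 11 + add_all([10])
add_all([10]) = 10 + add_all([])
add_all([]) = 0  (base case)
Total: 35 + 46 + 11 + 10 + 0 = 102

102


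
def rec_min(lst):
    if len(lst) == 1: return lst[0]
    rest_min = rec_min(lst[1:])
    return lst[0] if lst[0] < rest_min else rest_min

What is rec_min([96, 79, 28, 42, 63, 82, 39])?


rec_min([96, 79, 28, 42, 63, 82, 39]): compare 96 with rec_min([79, 28, 42, 63, 82, 39])
rec_min([79, 28, 42, 63, 82, 39]): compare 79 with rec_min([28, 42, 63, 82, 39])
rec_min([28, 42, 63, 82, 39]): compare 28 with rec_min([42, 63, 82, 39])
rec_min([42, 63, 82, 39]): compare 42 with rec_min([63, 82, 39])
rec_min([63, 82, 39]): compare 63 with rec_min([82, 39])
rec_min([82, 39]): compare 82 with rec_min([39])
rec_min([39]) = 39  (base case)
Compare 82 with 39 -> 39
Compare 63 with 39 -> 39
Compare 42 with 39 -> 39
Compare 28 with 39 -> 28
Compare 79 with 28 -> 28
Compare 96 with 28 -> 28

28


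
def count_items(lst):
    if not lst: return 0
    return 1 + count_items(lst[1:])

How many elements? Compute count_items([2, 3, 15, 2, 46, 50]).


count_items([2, 3, 15, 2, 46, 50]) = 1 + count_items([3, 15, 2, 46, 50])
count_items([3, 15, 2, 46, 50]) = 1 + count_items([15, 2, 46, 50])
count_items([15, 2, 46, 50]) = 1 + count_items([2, 46, 50])
count_items([2, 46, 50]) = 1 + count_items([46, 50])
count_items([46, 50]) = 1 + count_items([50])
count_items([50]) = 1 + count_items([])
count_items([]) = 0  (base case)
Unwinding: 1 + 1 + 1 + 1 + 1 + 1 + 0 = 6

6


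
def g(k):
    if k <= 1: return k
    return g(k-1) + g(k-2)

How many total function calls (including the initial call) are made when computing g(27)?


Let C(n) = total calls for g(n)
C(0) = 1, C(1) = 1
C(2) = 1 + C(1) + C(0) = 1 + 1 + 1 = 3
C(3) = 1 + C(2) + C(1) = 1 + 3 + 1 = 5
C(4) = 1 + C(3) + C(2) = 1 + 5 + 3 = 9
C(5) = 1 + C(4) + C(3) = 1 + 9 + 5 = 15
C(6) = 1 + C(5) + C(4) = 1 + 15 + 9 = 25
C(7) = 1 + C(6) + C(5) = 1 + 25 + 15 = 41
C(8) = 1 + C(7) + C(6) = 1 + 41 + 25 = 67
C(9) = 1 + C(8) + C(7) = 1 + 67 + 41 = 109
C(10) = 1 + C(9) + C(8) = 1 + 109 + 67 = 177
C(11) = 1 + C(10) + C(9) = 1 + 177 + 109 = 287
C(12) = 1 + C(11) + C(10) = 1 + 287 + 177 = 465
C(13) = 1 + C(12) + C(11) = 1 + 465 + 287 = 753
C(14) = 1 + C(13) + C(12) = 1 + 753 + 465 = 1219
C(15) = 1 + C(14) + C(13) = 1 + 1219 + 753 = 1973
C(16) = 1 + C(15) + C(14) = 1 + 1973 + 1219 = 3193
C(17) = 1 + C(16) + C(15) = 1 + 3193 + 1973 = 5167
C(18) = 1 + C(17) + C(16) = 1 + 5167 + 3193 = 8361
C(19) = 1 + C(18) + C(17) = 1 + 8361 + 5167 = 13529
C(20) = 1 + C(19) + C(18) = 1 + 13529 + 8361 = 21891
C(21) = 1 + C(20) + C(19) = 1 + 21891 + 13529 = 35421
C(22) = 1 + C(21) + C(20) = 1 + 35421 + 21891 = 57313
C(23) = 1 + C(22) + C(21) = 1 + 57313 + 35421 = 92735
C(24) = 1 + C(23) + C(22) = 1 + 92735 + 57313 = 150049
C(25) = 1 + C(24) + C(23) = 1 + 150049 + 92735 = 242785
C(26) = 1 + C(25) + C(24) = 1 + 242785 + 150049 = 392835
C(27) = 1 + C(26) + C(25) = 1 + 392835 + 242785 = 635621

635621


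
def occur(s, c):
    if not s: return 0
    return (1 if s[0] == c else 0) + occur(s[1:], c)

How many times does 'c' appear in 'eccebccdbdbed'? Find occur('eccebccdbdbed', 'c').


s[0]='e' != 'c' -> 0
s[0]='c' == 'c' -> 1
s[0]='c' == 'c' -> 1
s[0]='e' != 'c' -> 0
s[0]='b' != 'c' -> 0
s[0]='c' == 'c' -> 1
s[0]='c' == 'c' -> 1
s[0]='d' != 'c' -> 0
s[0]='b' != 'c' -> 0
s[0]='d' != 'c' -> 0
s[0]='b' != 'c' -> 0
s[0]='e' != 'c' -> 0
s[0]='d' != 'c' -> 0
Sum: 0 + 1 + 1 + 0 + 0 + 1 + 1 + 0 + 0 + 0 + 0 + 0 + 0 = 4

4


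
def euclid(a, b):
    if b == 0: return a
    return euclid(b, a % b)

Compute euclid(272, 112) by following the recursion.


euclid(272, 112) = euclid(112, 48)
euclid(112, 48) = euclid(48, 16)
euclid(48, 16) = euclid(16, 0)
euclid(16, 0) = 16  (base case)

16


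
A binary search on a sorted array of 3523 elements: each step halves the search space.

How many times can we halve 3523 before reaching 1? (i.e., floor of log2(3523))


3523 / 2 = 1761
1761 / 2 = 880
880 / 2 = 440
440 / 2 = 220
220 / 2 = 110
110 / 2 = 55
55 / 2 = 27
27 / 2 = 13
13 / 2 = 6
6 / 2 = 3
3 / 2 = 1
Reached 1 after 11 halvings

11


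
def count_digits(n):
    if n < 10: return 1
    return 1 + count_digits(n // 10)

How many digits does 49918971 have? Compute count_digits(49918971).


count_digits(49918971) = 1 + count_digits(4991897)
count_digits(4991897) = 1 + count_digits(499189)
count_digits(499189) = 1 + count_digits(49918)
count_digits(49918) = 1 + count_digits(4991)
count_digits(4991) = 1 + count_digits(499)
count_digits(499) = 1 + count_digits(49)
count_digits(49) = 1 + count_digits(4)
count_digits(4) = 1  (base case: 4 < 10)
Unwinding: 1 + 1 + 1 + 1 + 1 + 1 + 1 + 1 = 8

8


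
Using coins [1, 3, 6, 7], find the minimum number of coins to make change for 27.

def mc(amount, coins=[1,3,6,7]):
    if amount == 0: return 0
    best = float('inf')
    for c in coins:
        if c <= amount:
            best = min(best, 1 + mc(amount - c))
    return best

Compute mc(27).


Building up with DP:
mc(0) = 0
mc(1) = min(1+mc(0)=1+0=1) = 1
mc(2) = min(1+mc(1)=1+1=2) = 2
mc(3) = min(1+mc(2)=1+2=3, 1+mc(0)=1+0=1) = 1
mc(4) = min(1+mc(3)=1+1=2, 1+mc(1)=1+1=2) = 2
mc(5) = min(1+mc(4)=1+2=3, 1+mc(2)=1+2=3) = 3
mc(6) = min(1+mc(5)=1+3=4, 1+mc(3)=1+1=2, 1+mc(0)=1+0=1) = 1
mc(7) = min(1+mc(6)=1+1=2, 1+mc(4)=1+2=3, 1+mc(1)=1+1=2, 1+mc(0)=1+0=1) = 1
mc(8) = min(1+mc(7)=1+1=2, 1+mc(5)=1+3=4, 1+mc(2)=1+2=3, 1+mc(1)=1+1=2) = 2
mc(9) = min(1+mc(8)=1+2=3, 1+mc(6)=1+1=2, 1+mc(3)=1+1=2, 1+mc(2)=1+2=3) = 2
mc(10) = min(1+mc(9)=1+2=3, 1+mc(7)=1+1=2, 1+mc(4)=1+2=3, 1+mc(3)=1+1=2) = 2
mc(11) = min(1+mc(10)=1+2=3, 1+mc(8)=1+2=3, 1+mc(5)=1+3=4, 1+mc(4)=1+2=3) = 3
mc(12) = min(1+mc(11)=1+3=4, 1+mc(9)=1+2=3, 1+mc(6)=1+1=2, 1+mc(5)=1+3=4) = 2
mc(13) = min(1+mc(12)=1+2=3, 1+mc(10)=1+2=3, 1+mc(7)=1+1=2, 1+mc(6)=1+1=2) = 2
mc(14) = min(1+mc(13)=1+2=3, 1+mc(11)=1+3=4, 1+mc(8)=1+2=3, 1+mc(7)=1+1=2) = 2
mc(15) = min(1+mc(14)=1+2=3, 1+mc(12)=1+2=3, 1+mc(9)=1+2=3, 1+mc(8)=1+2=3) = 3
mc(16) = min(1+mc(15)=1+3=4, 1+mc(13)=1+2=3, 1+mc(10)=1+2=3, 1+mc(9)=1+2=3) = 3
mc(17) = min(1+mc(16)=1+3=4, 1+mc(14)=1+2=3, 1+mc(11)=1+3=4, 1+mc(10)=1+2=3) = 3
mc(18) = min(1+mc(17)=1+3=4, 1+mc(15)=1+3=4, 1+mc(12)=1+2=3, 1+mc(11)=1+3=4) = 3
mc(19) = min(1+mc(18)=1+3=4, 1+mc(16)=1+3=4, 1+mc(13)=1+2=3, 1+mc(12)=1+2=3) = 3
mc(20) = min(1+mc(19)=1+3=4, 1+mc(17)=1+3=4, 1+mc(14)=1+2=3, 1+mc(13)=1+2=3) = 3
mc(21) = min(1+mc(20)=1+3=4, 1+mc(18)=1+3=4, 1+mc(15)=1+3=4, 1+mc(14)=1+2=3) = 3
mc(22) = min(1+mc(21)=1+3=4, 1+mc(19)=1+3=4, 1+mc(16)=1+3=4, 1+mc(15)=1+3=4) = 4
mc(23) = min(1+mc(22)=1+4=5, 1+mc(20)=1+3=4, 1+mc(17)=1+3=4, 1+mc(16)=1+3=4) = 4
mc(24) = min(1+mc(23)=1+4=5, 1+mc(21)=1+3=4, 1+mc(18)=1+3=4, 1+mc(17)=1+3=4) = 4
mc(25) = min(1+mc(24)=1+4=5, 1+mc(22)=1+4=5, 1+mc(19)=1+3=4, 1+mc(18)=1+3=4) = 4
mc(26) = min(1+mc(25)=1+4=5, 1+mc(23)=1+4=5, 1+mc(20)=1+3=4, 1+mc(19)=1+3=4) = 4
mc(27) = min(1+mc(26)=1+4=5, 1+mc(24)=1+4=5, 1+mc(21)=1+3=4, 1+mc(20)=1+3=4) = 4

4


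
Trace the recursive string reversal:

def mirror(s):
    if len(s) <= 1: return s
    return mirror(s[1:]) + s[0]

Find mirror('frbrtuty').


mirror('frbrtuty') = mirror('rbrtuty') + 'f'
mirror('rbrtuty') = mirror('brtuty') + 'r'
mirror('brtuty') = mirror('rtuty') + 'b'
mirror('rtuty') = mirror('tuty') + 'r'
mirror('tuty') = mirror('uty') + 't'
mirror('uty') = mirror('ty') + 'u'
mirror('ty') = mirror('y') + 't'
mirror('y') = 'y'  (base case)
Concatenating: 'y' + 't' + 'u' + 't' + 'r' + 'b' + 'r' + 'f' = 'ytutrbrf'

ytutrbrf


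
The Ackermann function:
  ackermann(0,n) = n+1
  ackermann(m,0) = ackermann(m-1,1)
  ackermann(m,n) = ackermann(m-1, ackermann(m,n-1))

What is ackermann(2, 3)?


ackermann(2, 3) = ackermann(1, ackermann(2, 2))
  ackermann(2, 2) = ackermann(1, ackermann(2, 1))
    ackermann(2, 1) = ackermann(1, ackermann(2, 0))
      ackermann(2, 0) = ackermann(1, 1)
        ackermann(1, 1) = ackermann(0, ackermann(1, 0))
          ackermann(1, 0) = ackermann(0, 1)
          ackermann(0, 1) = 2
          = ackermann(0, 2)
          ackermann(0, 2) = 3
      = ackermann(1, 3)
      ackermann(1, 3) = ackermann(0, ackermann(1, 2))
        ackermann(1, 2) = ackermann(0, ackermann(1, 1))
          ackermann(1, 1) = ackermann(0, ackermann(1, 0))
          ackermann(1, 0) = ackermann(0, 1)
          ackermann(0, 1) = 2
            = ackermann(0, 2)
          ackermann(0, 2) = 3
          = ackermann(0, 3)
          ackermann(0, 3) = 4
        = ackermann(0, 4)
        ackermann(0, 4) = 5
    = ackermann(1, 5)
    ackermann(1, 5) = ackermann(0, ackermann(1, 4))
      ackermann(1, 4) = ackermann(0, ackermann(1, 3))
        ackermann(1, 3) = ackermann(0, ackermann(1, 2))
... (trace truncated)
Result: ackermann(2, 3) = 9

9


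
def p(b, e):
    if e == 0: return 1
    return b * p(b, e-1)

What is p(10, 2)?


p(10, 2)
= 10 * p(10, 1)
= 10 * 10 * p(10, 0)
= 10 * 10 * 1
= 100

100


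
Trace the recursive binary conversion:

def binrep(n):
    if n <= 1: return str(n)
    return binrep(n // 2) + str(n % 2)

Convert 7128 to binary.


binrep(7128) = binrep(3564) + '0'
binrep(3564) = binrep(1782) + '0'
binrep(1782) = binrep(891) + '0'
binrep(891) = binrep(445) + '1'
binrep(445) = binrep(222) + '1'
binrep(222) = binrep(111) + '0'
binrep(111) = binrep(55) + '1'
binrep(55) = binrep(27) + '1'
binrep(27) = binrep(13) + '1'
binrep(13) = binrep(6) + '1'
binrep(6) = binrep(3) + '0'
binrep(3) = binrep(1) + '1'
binrep(1) = '1'  (base case)
Concatenating: '1' + '1' + '0' + '1' + '1' + '1' + '1' + '0' + '1' + '1' + '0' + '0' + '0' = '1101111011000'

1101111011000


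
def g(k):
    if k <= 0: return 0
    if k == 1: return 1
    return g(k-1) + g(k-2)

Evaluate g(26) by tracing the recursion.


Computing g(26) bottom-up:
g(0) = 0
g(1) = 1
g(2) = g(1) + g(0) = 1 + 0 = 1
g(3) = g(2) + g(1) = 1 + 1 = 2
g(4) = g(3) + g(2) = 2 + 1 = 3
g(5) = g(4) + g(3) = 3 + 2 = 5
g(6) = g(5) + g(4) = 5 + 3 = 8
g(7) = g(6) + g(5) = 8 + 5 = 13
g(8) = g(7) + g(6) = 13 + 8 = 21
g(9) = g(8) + g(7) = 21 + 13 = 34
g(10) = g(9) + g(8) = 34 + 21 = 55
g(11) = g(10) + g(9) = 55 + 34 = 89
g(12) = g(11) + g(10) = 89 + 55 = 144
g(13) = g(12) + g(11) = 144 + 89 = 233
g(14) = g(13) + g(12) = 233 + 144 = 377
g(15) = g(14) + g(13) = 377 + 233 = 610
g(16) = g(15) + g(14) = 610 + 377 = 987
g(17) = g(16) + g(15) = 987 + 610 = 1597
g(18) = g(17) + g(16) = 1597 + 987 = 2584
g(19) = g(18) + g(17) = 2584 + 1597 = 4181
g(20) = g(19) + g(18) = 4181 + 2584 = 6765
g(21) = g(20) + g(19) = 6765 + 4181 = 10946
g(22) = g(21) + g(20) = 10946 + 6765 = 17711
g(23) = g(22) + g(21) = 17711 + 10946 = 28657
g(24) = g(23) + g(22) = 28657 + 17711 = 46368
g(25) = g(24) + g(23) = 46368 + 28657 = 75025
g(26) = g(25) + g(24) = 75025 + 46368 = 121393

121393


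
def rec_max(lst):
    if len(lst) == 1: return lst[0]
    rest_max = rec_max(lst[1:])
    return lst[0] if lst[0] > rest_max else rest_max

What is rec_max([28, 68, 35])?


rec_max([28, 68, 35]): compare 28 with rec_max([68, 35])
rec_max([68, 35]): compare 68 with rec_max([35])
rec_max([35]) = 35  (base case)
Compare 68 with 35 -> 68
Compare 28 with 68 -> 68

68


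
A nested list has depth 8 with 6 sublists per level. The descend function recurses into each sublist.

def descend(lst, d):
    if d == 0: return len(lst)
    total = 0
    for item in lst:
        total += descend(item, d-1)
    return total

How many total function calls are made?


At depth 0 (root): 1 call
At depth 1: each of 1 parents calls descend on 6 children = 6 calls
At depth 2: each of 6 parents calls descend on 6 children = 36 calls
At depth 3: each of 36 parents calls descend on 6 children = 216 calls
At depth 4: each of 216 parents calls descend on 6 children = 1296 calls
At depth 5: each of 1296 parents calls descend on 6 children = 7776 calls
At depth 6: each of 7776 parents calls descend on 6 children = 46656 calls
At depth 7: each of 46656 parents calls descend on 6 children = 279936 calls
At depth 8: each of 279936 parents calls descend on 6 children = 1679616 calls
Total: 1 + 6 + 36 + 216 + 1296 + 7776 + 46656 + 279936 + 1679616 = 2015539

2015539


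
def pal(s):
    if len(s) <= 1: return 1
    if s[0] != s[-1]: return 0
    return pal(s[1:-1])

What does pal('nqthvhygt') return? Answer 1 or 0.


pal('nqthvhygt'): s[0]='n' != s[-1]='t' -> return 0
Result: 0 (not a palindrome)

0


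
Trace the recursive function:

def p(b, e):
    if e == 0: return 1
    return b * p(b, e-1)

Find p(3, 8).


p(3, 8)
= 3 * p(3, 7)
= 3 * 3 * p(3, 6)
= 3 * 3 * 3 * p(3, 5)
= 3 * 3 * 3 * 3 * p(3, 4)
= 3 * 3 * 3 * 3 * 3 * p(3, 3)
= 3 * 3 * 3 * 3 * 3 * 3 * p(3, 2)
= 3 * 3 * 3 * 3 * 3 * 3 * 3 * p(3, 1)
= 3 * 3 * 3 * 3 * 3 * 3 * 3 * 3 * p(3, 0)
= 3 * 3 * 3 * 3 * 3 * 3 * 3 * 3 * 1
= 6561

6561


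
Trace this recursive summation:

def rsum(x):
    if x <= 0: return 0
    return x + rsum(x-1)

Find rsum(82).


rsum(82)
= 82 + 81 + 80 + 79 + 78 + 77 + 76 + 75 + 74 + 73 + 72 + 71 + 70 + 69 + 68 + 67 + 66 + 65 + 64 + 63 + 62 + 61 + 60 + 59 + 58 + 57 + 56 + 55 + 54 + 53 + 52 + 51 + 50 + 49 + 48 + 47 + 46 + 45 + 44 + 43 + 42 + 41 + 40 + 39 + 38 + 37 + 36 + 35 + 34 + 33 + 32 + 31 + 30 + 29 + 28 + 27 + 26 + 25 + 24 + 23 + 22 + 21 + 20 + 19 + 18 + 17 + 16 + 15 + 14 + 13 + 12 + 11 + 10 + 9 + 8 + 7 + 6 + 5 + 4 + 3 + 2 + 1 + rsum(0)
= 82 + 81 + 80 + 79 + 78 + 77 + 76 + 75 + 74 + 73 + 72 + 71 + 70 + 69 + 68 + 67 + 66 + 65 + 64 + 63 + 62 + 61 + 60 + 59 + 58 + 57 + 56 + 55 + 54 + 53 + 52 + 51 + 50 + 49 + 48 + 47 + 46 + 45 + 44 + 43 + 42 + 41 + 40 + 39 + 38 + 37 + 36 + 35 + 34 + 33 + 32 + 31 + 30 + 29 + 28 + 27 + 26 + 25 + 24 + 23 + 22 + 21 + 20 + 19 + 18 + 17 + 16 + 15 + 14 + 13 + 12 + 11 + 10 + 9 + 8 + 7 + 6 + 5 + 4 + 3 + 2 + 1 + 0
= 3403

3403


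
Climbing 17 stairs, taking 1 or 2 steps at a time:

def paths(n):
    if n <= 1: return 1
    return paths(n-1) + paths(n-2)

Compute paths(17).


Building up from base cases:
paths(0) = 1
paths(1) = 1
paths(2) = paths(1) + paths(0) = 1 + 1 = 2
paths(3) = paths(2) + paths(1) = 2 + 1 = 3
paths(4) = paths(3) + paths(2) = 3 + 2 = 5
paths(5) = paths(4) + paths(3) = 5 + 3 = 8
paths(6) = paths(5) + paths(4) = 8 + 5 = 13
paths(7) = paths(6) + paths(5) = 13 + 8 = 21
paths(8) = paths(7) + paths(6) = 21 + 13 = 34
paths(9) = paths(8) + paths(7) = 34 + 21 = 55
paths(10) = paths(9) + paths(8) = 55 + 34 = 89
paths(11) = paths(10) + paths(9) = 89 + 55 = 144
paths(12) = paths(11) + paths(10) = 144 + 89 = 233
paths(13) = paths(12) + paths(11) = 233 + 144 = 377
paths(14) = paths(13) + paths(12) = 377 + 233 = 610
paths(15) = paths(14) + paths(13) = 610 + 377 = 987
paths(16) = paths(15) + paths(14) = 987 + 610 = 1597
paths(17) = paths(16) + paths(15) = 1597 + 987 = 2584

2584


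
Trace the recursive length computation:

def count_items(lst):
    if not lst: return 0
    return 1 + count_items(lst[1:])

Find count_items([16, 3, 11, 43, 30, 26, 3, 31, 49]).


count_items([16, 3, 11, 43, 30, 26, 3, 31, 49]) = 1 + count_items([3, 11, 43, 30, 26, 3, 31, 49])
count_items([3, 11, 43, 30, 26, 3, 31, 49]) = 1 + count_items([11, 43, 30, 26, 3, 31, 49])
count_items([11, 43, 30, 26, 3, 31, 49]) = 1 + count_items([43, 30, 26, 3, 31, 49])
count_items([43, 30, 26, 3, 31, 49]) = 1 + count_items([30, 26, 3, 31, 49])
count_items([30, 26, 3, 31, 49]) = 1 + count_items([26, 3, 31, 49])
count_items([26, 3, 31, 49]) = 1 + count_items([3, 31, 49])
count_items([3, 31, 49]) = 1 + count_items([31, 49])
count_items([31, 49]) = 1 + count_items([49])
count_items([49]) = 1 + count_items([])
count_items([]) = 0  (base case)
Unwinding: 1 + 1 + 1 + 1 + 1 + 1 + 1 + 1 + 1 + 0 = 9

9


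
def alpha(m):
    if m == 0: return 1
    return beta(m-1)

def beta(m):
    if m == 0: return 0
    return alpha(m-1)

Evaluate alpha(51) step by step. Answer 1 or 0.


alpha(51) = beta(50)
beta(50) = alpha(49)
alpha(49) = beta(48)
beta(48) = alpha(47)
alpha(47) = beta(46)
beta(46) = alpha(45)
alpha(45) = beta(44)
beta(44) = alpha(43)
alpha(43) = beta(42)
beta(42) = alpha(41)
alpha(41) = beta(40)
beta(40) = alpha(39)
alpha(39) = beta(38)
beta(38) = alpha(37)
alpha(37) = beta(36)
beta(36) = alpha(35)
alpha(35) = beta(34)
beta(34) = alpha(33)
alpha(33) = beta(32)
beta(32) = alpha(31)
alpha(31) = beta(30)
beta(30) = alpha(29)
alpha(29) = beta(28)
beta(28) = alpha(27)
alpha(27) = beta(26)
beta(26) = alpha(25)
alpha(25) = beta(24)
beta(24) = alpha(23)
alpha(23) = beta(22)
beta(22) = alpha(21)
alpha(21) = beta(20)
beta(20) = alpha(19)
alpha(19) = beta(18)
beta(18) = alpha(17)
alpha(17) = beta(16)
beta(16) = alpha(15)
alpha(15) = beta(14)
beta(14) = alpha(13)
alpha(13) = beta(12)
beta(12) = alpha(11)
alpha(11) = beta(10)
beta(10) = alpha(9)
alpha(9) = beta(8)
beta(8) = alpha(7)
alpha(7) = beta(6)
beta(6) = alpha(5)
alpha(5) = beta(4)
beta(4) = alpha(3)
alpha(3) = beta(2)
beta(2) = alpha(1)
alpha(1) = beta(0)
beta(0) = 0  (base case)
Result: 0

0


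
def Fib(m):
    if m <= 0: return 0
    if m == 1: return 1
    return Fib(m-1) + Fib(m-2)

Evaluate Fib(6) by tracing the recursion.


Computing Fib(6) bottom-up:
Fib(0) = 0
Fib(1) = 1
Fib(2) = Fib(1) + Fib(0) = 1 + 0 = 1
Fib(3) = Fib(2) + Fib(1) = 1 + 1 = 2
Fib(4) = Fib(3) + Fib(2) = 2 + 1 = 3
Fib(5) = Fib(4) + Fib(3) = 3 + 2 = 5
Fib(6) = Fib(5) + Fib(4) = 5 + 3 = 8

8


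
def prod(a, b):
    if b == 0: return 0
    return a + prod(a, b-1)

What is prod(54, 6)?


prod(54, 6) = 54 + prod(54, 5)
prod(54, 5) = 54 + prod(54, 4)
prod(54, 4) = 54 + prod(54, 3)
prod(54, 3) = 54 + prod(54, 2)
prod(54, 2) = 54 + prod(54, 1)
prod(54, 1) = 54 + prod(54, 0)
prod(54, 0) = 0  (base case)
Total: 54 + 54 + 54 + 54 + 54 + 54 + 0 = 324

324


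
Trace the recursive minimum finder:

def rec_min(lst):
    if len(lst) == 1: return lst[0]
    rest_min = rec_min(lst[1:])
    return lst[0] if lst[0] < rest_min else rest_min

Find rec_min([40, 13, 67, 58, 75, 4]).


rec_min([40, 13, 67, 58, 75, 4]): compare 40 with rec_min([13, 67, 58, 75, 4])
rec_min([13, 67, 58, 75, 4]): compare 13 with rec_min([67, 58, 75, 4])
rec_min([67, 58, 75, 4]): compare 67 with rec_min([58, 75, 4])
rec_min([58, 75, 4]): compare 58 with rec_min([75, 4])
rec_min([75, 4]): compare 75 with rec_min([4])
rec_min([4]) = 4  (base case)
Compare 75 with 4 -> 4
Compare 58 with 4 -> 4
Compare 67 with 4 -> 4
Compare 13 with 4 -> 4
Compare 40 with 4 -> 4

4
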